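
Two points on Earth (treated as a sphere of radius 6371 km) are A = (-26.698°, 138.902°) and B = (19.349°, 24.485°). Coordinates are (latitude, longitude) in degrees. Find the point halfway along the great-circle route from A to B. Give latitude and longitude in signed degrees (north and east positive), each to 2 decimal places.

-6.76°, 79.27°

Central angle δ = 2.0913 rad. Interpolating on the sphere with fraction f = 0.5:
P = [sin((1−f)δ)·A + sin(fδ)·B] / sin δ = 0.9973·A + 0.9973·B in Cartesian coordinates,
giving P = (0.1849, 0.9757, -0.1176), i.e. latitude -6.76°, longitude 79.27°.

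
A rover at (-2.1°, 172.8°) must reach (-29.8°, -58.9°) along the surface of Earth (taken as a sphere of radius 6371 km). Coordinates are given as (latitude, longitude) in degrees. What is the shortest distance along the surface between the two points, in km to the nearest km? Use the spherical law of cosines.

With latitudes φ₁ = -2.100°, φ₂ = -29.800° and longitude difference Δλ = 128.300°:
cos c = sin φ₁ sin φ₂ + cos φ₁ cos φ₂ cos Δλ = (-0.0366)(-0.4970) + (0.9993)(0.8678)(-0.6198) = -0.51925,
so c = arccos(-0.51925) = 2.11677 rad.
Distance = R·c = 6371 × 2.1168 ≈ 13486 km.

13486 km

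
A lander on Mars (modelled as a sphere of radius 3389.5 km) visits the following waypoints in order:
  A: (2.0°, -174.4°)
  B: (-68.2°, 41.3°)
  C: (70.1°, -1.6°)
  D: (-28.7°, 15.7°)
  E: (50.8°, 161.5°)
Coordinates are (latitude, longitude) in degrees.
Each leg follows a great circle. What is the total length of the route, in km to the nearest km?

Leg A→B: central angle 1.9111 rad, distance 6477.8 km.
Leg B→C: central angle 2.4662 rad, distance 8359.1 km.
Leg C→D: central angle 1.7381 rad, distance 5891.2 km.
Leg D→E: central angle 2.5511 rad, distance 8646.9 km.
Total: 6477.8 + 8359.1 + 5891.2 + 8646.9 ≈ 29375 km.

29375 km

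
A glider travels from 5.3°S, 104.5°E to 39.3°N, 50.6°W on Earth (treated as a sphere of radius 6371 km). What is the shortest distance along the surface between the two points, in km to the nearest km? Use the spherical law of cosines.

With latitudes φ₁ = -5.300°, φ₂ = 39.300° and longitude difference Δλ = -155.100°:
cos c = sin φ₁ sin φ₂ + cos φ₁ cos φ₂ cos Δλ = (-0.0924)(0.6334) + (0.9957)(0.7738)(-0.9070) = -0.75741,
so c = arccos(-0.75741) = 2.43014 rad.
Distance = R·c = 6371 × 2.4301 ≈ 15482 km.

15482 km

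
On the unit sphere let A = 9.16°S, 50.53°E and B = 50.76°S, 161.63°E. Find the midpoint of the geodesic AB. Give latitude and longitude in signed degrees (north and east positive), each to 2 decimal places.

-44.15°, 88.38°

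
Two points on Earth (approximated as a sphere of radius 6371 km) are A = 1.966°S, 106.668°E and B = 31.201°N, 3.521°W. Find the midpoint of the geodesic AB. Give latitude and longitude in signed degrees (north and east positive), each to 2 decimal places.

24.37°, 57.93°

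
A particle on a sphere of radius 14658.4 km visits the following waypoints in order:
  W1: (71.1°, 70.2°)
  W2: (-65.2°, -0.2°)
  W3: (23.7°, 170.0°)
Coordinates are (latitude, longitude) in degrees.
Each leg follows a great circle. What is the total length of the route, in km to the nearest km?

Leg W1→W2: central angle 2.5205 rad, distance 36946.9 km.
Leg W2→W3: central angle 2.4089 rad, distance 35310.1 km.
Total: 36946.9 + 35310.1 ≈ 72257 km.

72257 km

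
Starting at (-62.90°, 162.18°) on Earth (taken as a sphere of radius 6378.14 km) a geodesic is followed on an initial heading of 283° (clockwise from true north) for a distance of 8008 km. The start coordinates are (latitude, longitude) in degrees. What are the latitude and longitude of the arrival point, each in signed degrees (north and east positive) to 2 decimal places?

-10.29°, 91.88°

Angular distance δ = d/R = 8008/6378.14 = 1.25554 rad; initial bearing θ = 4.9393 rad.
sin φ₂ = sin φ₁ cos δ + cos φ₁ sin δ cos θ = (-0.8902)(0.3101) + (0.4555)(0.9507)(0.2250) = -0.1786, so φ₂ = -10.29°.
Δλ = atan2(sin θ sin δ cos φ₁, cos δ − sin φ₁ sin φ₂) = atan2(-0.4220, 0.1511) = -70.303°.
λ₂ = 162.180° − 70.303° = 91.88°.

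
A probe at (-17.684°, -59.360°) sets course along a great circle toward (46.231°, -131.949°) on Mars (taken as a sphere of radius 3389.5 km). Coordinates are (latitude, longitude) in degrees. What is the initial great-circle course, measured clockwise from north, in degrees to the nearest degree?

With φ₁ = -0.3086, φ₂ = 0.8069, Δλ = -1.2669 rad, the forward-azimuth formula gives
θ = atan2( sin Δλ cos φ₂ , cos φ₁ sin φ₂ − sin φ₁ cos φ₂ cos Δλ ) = atan2(-0.6601, 0.7509) = -41.32°.
Adding 360° brings this into [0°, 360°): 319°.

319°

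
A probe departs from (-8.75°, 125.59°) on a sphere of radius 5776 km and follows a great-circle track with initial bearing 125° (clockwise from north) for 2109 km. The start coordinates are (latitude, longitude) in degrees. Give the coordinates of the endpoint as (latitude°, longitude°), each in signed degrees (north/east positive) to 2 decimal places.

-20.15°, 143.74°

Angular distance δ = d/R = 2109/5776 = 0.36513 rad; initial bearing θ = 2.1817 rad.
sin φ₂ = sin φ₁ cos δ + cos φ₁ sin δ cos θ = (-0.1521)(0.9341) + (0.9884)(0.3571)(-0.5736) = -0.3445, so φ₂ = -20.15°.
Δλ = atan2(sin θ sin δ cos φ₁, cos δ − sin φ₁ sin φ₂) = atan2(0.2891, 0.8817) = 18.154°.
λ₂ = 125.590° + 18.154° = 143.74°.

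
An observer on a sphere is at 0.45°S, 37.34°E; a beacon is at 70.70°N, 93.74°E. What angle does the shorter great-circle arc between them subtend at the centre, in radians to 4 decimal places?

In radians: φ₁ = -0.0079, φ₂ = 1.2339, Δλ = 56.400° = 0.9844 rad.
cos c = sin φ₁ sin φ₂ + cos φ₁ cos φ₂ cos Δλ = (-0.0079)(0.9438) + (1.0000)(0.3305)(0.5534) = 0.17549,
so c = arccos(0.17549) = 1.39440 rad.
So the angular separation is 1.3944 rad.

1.3944 rad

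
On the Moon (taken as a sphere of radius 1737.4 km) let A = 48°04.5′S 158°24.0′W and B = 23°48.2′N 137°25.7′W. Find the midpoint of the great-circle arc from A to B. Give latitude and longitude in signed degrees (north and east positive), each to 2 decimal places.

Central angle δ = 1.2968 rad. Interpolating on the sphere with fraction f = 0.5:
P = [sin((1−f)δ)·A + sin(fδ)·B] / sin δ = 0.6273·A + 0.6273·B in Cartesian coordinates,
giving P = (-0.8124, -0.5426, -0.2136), i.e. latitude -12.33°, longitude -146.26°.

-12.33°, -146.26°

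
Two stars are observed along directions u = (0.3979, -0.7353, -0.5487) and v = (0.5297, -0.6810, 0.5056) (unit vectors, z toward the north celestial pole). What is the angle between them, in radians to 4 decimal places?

u·v = 0.4341; |u| = 1.0000, |v| = 1.0000.
cos θ = (u·v)/(|u||v|) = 0.4341, so θ = 1.1218 rad.

1.1218 rad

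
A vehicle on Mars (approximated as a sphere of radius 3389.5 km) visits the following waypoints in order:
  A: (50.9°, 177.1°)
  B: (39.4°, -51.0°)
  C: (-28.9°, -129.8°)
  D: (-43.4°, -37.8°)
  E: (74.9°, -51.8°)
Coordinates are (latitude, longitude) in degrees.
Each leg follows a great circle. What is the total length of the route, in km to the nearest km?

21953 km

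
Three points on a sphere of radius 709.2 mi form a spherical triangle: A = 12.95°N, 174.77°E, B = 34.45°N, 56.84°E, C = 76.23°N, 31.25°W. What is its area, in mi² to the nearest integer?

Side lengths (central angles): a = 0.9813, b = 1.5616, c = 1.8231 rad; semiperimeter s = 2.1830.
By l'Huilier's theorem, tan(E/4) = √[tan(s/2) tan((s−a)/2) tan((s−b)/2) tan((s−c)/2)], giving spherical excess E = 1.0829 rad.
Area = E·R² = 1.0829 × (709.2)² ≈ 544661 mi².

544661 mi²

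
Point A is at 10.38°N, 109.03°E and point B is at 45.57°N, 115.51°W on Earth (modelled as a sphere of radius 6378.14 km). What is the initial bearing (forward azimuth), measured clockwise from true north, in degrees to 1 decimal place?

31.8°

With φ₁ = 0.1812, φ₂ = 0.7953, Δλ = 2.3642 rad, the forward-azimuth formula gives
θ = atan2( sin Δλ cos φ₂ , cos φ₁ sin φ₂ − sin φ₁ cos φ₂ cos Δλ ) = atan2(0.4910, 0.7923) = 31.79°.
So the initial bearing is 31.8°.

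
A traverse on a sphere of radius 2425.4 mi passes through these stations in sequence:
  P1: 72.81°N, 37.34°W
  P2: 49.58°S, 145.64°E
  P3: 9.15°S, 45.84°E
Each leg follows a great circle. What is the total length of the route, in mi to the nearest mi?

Leg P1→P2: central angle 2.7355 rad, distance 6634.7 mi.
Leg P2→P3: central angle 1.5587 rad, distance 3780.4 mi.
Total: 6634.7 + 3780.4 ≈ 10415 mi.

10415 mi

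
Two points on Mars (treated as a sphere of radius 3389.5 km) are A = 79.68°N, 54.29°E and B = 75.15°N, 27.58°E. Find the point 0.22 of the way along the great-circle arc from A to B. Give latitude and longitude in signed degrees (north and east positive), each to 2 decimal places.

The central angle between A and B is δ = 0.1268 rad.
With f = 0.22, the slerp weights are sin((1−f)δ)/sin δ = 0.7808 and sin(fδ)/sin δ = 0.2206.
Weighted sum of the unit vectors: (0.7808)·(0.1046,0.1455,0.9838) + (0.2206)·(0.2272,0.1187,0.9666) = (0.1317, 0.1398, 0.9814).
Converting back: φ = atan2(z, √(x²+y²)) = 78.93°, λ = atan2(y, x) = 46.69°.

78.93°, 46.69°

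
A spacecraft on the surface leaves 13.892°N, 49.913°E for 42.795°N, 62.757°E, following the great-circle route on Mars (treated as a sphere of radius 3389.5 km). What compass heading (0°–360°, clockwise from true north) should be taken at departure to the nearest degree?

18°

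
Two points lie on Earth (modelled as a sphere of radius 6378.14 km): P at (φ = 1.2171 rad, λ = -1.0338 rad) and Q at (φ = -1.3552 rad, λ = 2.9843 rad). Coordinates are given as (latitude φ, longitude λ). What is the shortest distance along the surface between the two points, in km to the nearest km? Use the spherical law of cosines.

18316 km

With latitudes φ₁ = 69.735°, φ₂ = -77.647° and longitude difference Δλ = -129.780°:
cos c = sin φ₁ sin φ₂ + cos φ₁ cos φ₂ cos Δλ = (0.9381)(-0.9768) + (0.3464)(0.2139)(-0.6398) = -0.96379,
so c = arccos(-0.96379) = 2.87167 rad.
Distance = R·c = 6378.14 × 2.8717 ≈ 18316 km.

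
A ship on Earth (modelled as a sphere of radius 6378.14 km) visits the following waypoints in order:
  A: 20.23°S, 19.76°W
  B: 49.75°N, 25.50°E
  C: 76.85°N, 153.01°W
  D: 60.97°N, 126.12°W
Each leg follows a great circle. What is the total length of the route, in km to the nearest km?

Leg A→B: central angle 1.4072 rad, distance 8975.6 km.
Leg B→C: central angle 0.9319 rad, distance 5944.1 km.
Leg C→D: central angle 0.3179 rad, distance 2027.5 km.
Total: 8975.6 + 5944.1 + 2027.5 ≈ 16947 km.

16947 km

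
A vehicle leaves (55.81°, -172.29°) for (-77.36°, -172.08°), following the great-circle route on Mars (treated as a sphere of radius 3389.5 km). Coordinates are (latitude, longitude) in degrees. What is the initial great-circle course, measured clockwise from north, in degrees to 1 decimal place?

179.9°

With φ₁ = 0.9741, φ₂ = -1.3502, Δλ = 0.0037 rad, the forward-azimuth formula gives
θ = atan2( sin Δλ cos φ₂ , cos φ₁ sin φ₂ − sin φ₁ cos φ₂ cos Δλ ) = atan2(0.0008, -0.7293) = 179.94°.
So the initial bearing is 179.9°.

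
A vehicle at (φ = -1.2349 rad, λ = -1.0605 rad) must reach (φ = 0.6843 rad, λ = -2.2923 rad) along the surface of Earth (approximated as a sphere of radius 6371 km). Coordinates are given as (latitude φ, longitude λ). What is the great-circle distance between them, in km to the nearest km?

13431 km

With latitudes φ₁ = -70.755°, φ₂ = 39.208° and longitude difference Δλ = -70.577°:
cos c = sin φ₁ sin φ₂ + cos φ₁ cos φ₂ cos Δλ = (-0.9441)(0.6321) + (0.3296)(0.7749)(0.3325) = -0.51187,
so c = arccos(-0.51187) = 2.10816 rad.
Distance = R·c = 6371 × 2.1082 ≈ 13431 km.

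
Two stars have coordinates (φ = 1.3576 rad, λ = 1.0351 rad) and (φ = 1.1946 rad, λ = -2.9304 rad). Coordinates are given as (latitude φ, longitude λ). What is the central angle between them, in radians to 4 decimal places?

0.5429 rad

Let φ₁ = 1.3576 rad, φ₂ = 1.1946 rad, and Δλ = 2.3177 rad.
Haversine: a = sin²(Δφ/2) + cos φ₁ cos φ₂ sin²(Δλ/2) = 0.0066 + (0.2116)(0.3674)(0.8397) = 0.07190.
Central angle c = 2·arcsin(√a) = 0.54292 rad.
So the angular separation is 0.5429 rad.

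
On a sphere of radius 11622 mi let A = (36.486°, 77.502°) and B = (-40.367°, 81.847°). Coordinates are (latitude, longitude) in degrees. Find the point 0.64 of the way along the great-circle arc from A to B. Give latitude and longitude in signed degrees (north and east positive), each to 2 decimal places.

-12.70°, 80.14°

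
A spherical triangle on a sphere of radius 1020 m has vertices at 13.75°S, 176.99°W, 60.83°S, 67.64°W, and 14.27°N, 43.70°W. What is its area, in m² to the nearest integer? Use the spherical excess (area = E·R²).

Side lengths (central angles): a = 1.3526, b = 2.3519, c = 1.5201 rad; semiperimeter s = 2.6123.
By l'Huilier's theorem, tan(E/4) = √[tan(s/2) tan((s−a)/2) tan((s−b)/2) tan((s−c)/2)], giving spherical excess E = 1.7332 rad.
Area = E·R² = 1.7332 × (1020)² ≈ 1803222 m².

1803222 m²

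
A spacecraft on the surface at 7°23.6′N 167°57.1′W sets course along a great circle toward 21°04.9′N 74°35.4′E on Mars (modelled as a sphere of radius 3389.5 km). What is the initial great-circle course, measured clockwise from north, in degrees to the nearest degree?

296°

Δλ = -117.458° = -2.0500 rad.
y = sin Δλ · cos φ₂ = (-0.8873)(0.9331) = -0.8280
x = cos φ₁ sin φ₂ − sin φ₁ cos φ₂ cos Δλ = (0.9917)(0.3597) − (0.1287)(0.9331)(-0.4611) = 0.4121
θ = atan2(y, x) = -63.54°; adding 360° gives 296°.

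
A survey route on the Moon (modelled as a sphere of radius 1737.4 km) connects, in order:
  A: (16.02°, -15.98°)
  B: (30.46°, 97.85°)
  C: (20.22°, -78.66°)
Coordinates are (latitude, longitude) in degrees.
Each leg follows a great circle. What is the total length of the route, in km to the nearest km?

Leg A→B: central angle 1.7669 rad, distance 3069.8 km.
Leg B→C: central angle 2.2551 rad, distance 3918.0 km.
Total: 3069.8 + 3918.0 ≈ 6988 km.

6988 km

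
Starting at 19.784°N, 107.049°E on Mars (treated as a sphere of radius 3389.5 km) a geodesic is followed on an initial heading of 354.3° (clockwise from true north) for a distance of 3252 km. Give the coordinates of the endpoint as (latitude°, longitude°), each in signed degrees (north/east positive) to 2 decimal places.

73.95°, 89.95°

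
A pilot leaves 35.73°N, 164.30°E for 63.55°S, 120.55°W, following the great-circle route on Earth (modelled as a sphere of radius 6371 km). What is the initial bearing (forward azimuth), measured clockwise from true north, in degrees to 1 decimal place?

151.5°

With φ₁ = 0.6236, φ₂ = -1.1092, Δλ = 1.3116 rad, the forward-azimuth formula gives
θ = atan2( sin Δλ cos φ₂ , cos φ₁ sin φ₂ − sin φ₁ cos φ₂ cos Δλ ) = atan2(0.4305, -0.7935) = 151.52°.
So the initial bearing is 151.5°.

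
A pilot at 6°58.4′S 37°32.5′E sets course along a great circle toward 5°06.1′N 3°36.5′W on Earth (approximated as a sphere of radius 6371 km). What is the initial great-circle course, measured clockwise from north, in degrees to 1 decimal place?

With φ₁ = -0.1217, φ₂ = 0.0890, Δλ = -0.7182 rad, the forward-azimuth formula gives
θ = atan2( sin Δλ cos φ₂ , cos φ₁ sin φ₂ − sin φ₁ cos φ₂ cos Δλ ) = atan2(-0.6554, 0.1793) = -74.70°.
Adding 360° brings this into [0°, 360°): 285.3°.

285.3°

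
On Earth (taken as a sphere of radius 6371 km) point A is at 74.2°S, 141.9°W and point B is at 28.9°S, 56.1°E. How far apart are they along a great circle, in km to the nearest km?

In radians: φ₁ = -1.2950, φ₂ = -0.5044, Δλ = -162.000° = -2.8274 rad.
Haversine: a = sin²(Δφ/2) + cos φ₁ cos φ₂ sin²(Δλ/2) = 0.1483 + (0.2723)(0.8755)(0.9755) = 0.38084.
Central angle c = 2·arcsin(√a) = 1.33016 rad.
Distance = R·c = 6371 × 1.3302 ≈ 8474 km.

8474 km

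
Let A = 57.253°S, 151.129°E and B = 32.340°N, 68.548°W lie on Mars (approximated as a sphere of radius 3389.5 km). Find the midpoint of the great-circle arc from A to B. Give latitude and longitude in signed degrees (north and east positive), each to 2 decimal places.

-29.08°, -107.41°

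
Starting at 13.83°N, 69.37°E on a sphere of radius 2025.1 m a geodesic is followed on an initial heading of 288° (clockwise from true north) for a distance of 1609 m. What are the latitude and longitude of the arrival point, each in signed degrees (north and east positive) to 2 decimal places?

Angular distance δ = d/R = 1609/2025.1 = 0.79453 rad; initial bearing θ = 5.0265 rad.
sin φ₂ = sin φ₁ cos δ + cos φ₁ sin δ cos θ = (0.2390)(0.7006) + (0.9710)(0.7135)(0.3090) = 0.3816, so φ₂ = 22.43°.
Δλ = atan2(sin θ sin δ cos φ₁, cos δ − sin φ₁ sin φ₂) = atan2(-0.6589, 0.6094) = -47.236°.
λ₂ = 69.370° − 47.236° = 22.13°.

22.43°, 22.13°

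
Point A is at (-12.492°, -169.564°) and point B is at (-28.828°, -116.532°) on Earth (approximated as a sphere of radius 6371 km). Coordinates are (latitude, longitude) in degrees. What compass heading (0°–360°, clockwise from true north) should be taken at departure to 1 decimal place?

Δλ = 53.032° = 0.9256 rad.
y = sin Δλ · cos φ₂ = (0.7990)(0.8761) = 0.7000
x = cos φ₁ sin φ₂ − sin φ₁ cos φ₂ cos Δλ = (0.9763)(-0.4822) − (-0.2163)(0.8761)(0.6014) = -0.3568
θ = atan2(y, x) = 117.01°, so the bearing is 117.0°.

117.0°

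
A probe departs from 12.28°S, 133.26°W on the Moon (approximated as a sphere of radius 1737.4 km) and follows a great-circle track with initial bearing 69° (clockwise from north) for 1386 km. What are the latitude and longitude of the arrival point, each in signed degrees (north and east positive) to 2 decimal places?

Angular distance δ = d/R = 1386/1737.4 = 0.79774 rad; initial bearing θ = 1.2043 rad.
sin φ₂ = sin φ₁ cos δ + cos φ₁ sin δ cos θ = (-0.2127)(0.6983) + (0.9771)(0.7158)(0.3584) = 0.1021, so φ₂ = 5.86°.
Δλ = atan2(sin θ sin δ cos φ₁, cos δ − sin φ₁ sin φ₂) = atan2(0.6530, 0.7200) = 42.202°.
λ₂ = -133.260° + 42.202° = -91.06°.

5.86°, -91.06°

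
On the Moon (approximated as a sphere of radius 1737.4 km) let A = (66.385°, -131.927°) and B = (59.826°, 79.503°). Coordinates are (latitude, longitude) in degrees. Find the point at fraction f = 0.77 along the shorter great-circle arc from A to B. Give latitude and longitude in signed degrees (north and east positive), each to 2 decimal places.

71.04°, 89.22°

Central angle δ = 0.9017 rad. Interpolating on the sphere with fraction f = 0.77:
P = [sin((1−f)δ)·A + sin(fδ)·B] / sin δ = 0.2625·A + 0.8157·B in Cartesian coordinates,
giving P = (0.0044, 0.3249, 0.9457), i.e. latitude 71.04°, longitude 89.22°.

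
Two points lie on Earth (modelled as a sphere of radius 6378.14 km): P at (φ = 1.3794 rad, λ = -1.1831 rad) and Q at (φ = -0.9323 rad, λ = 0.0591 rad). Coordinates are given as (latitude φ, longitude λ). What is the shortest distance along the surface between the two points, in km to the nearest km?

15445 km

In radians: φ₁ = 1.3794, φ₂ = -0.9323, Δλ = 71.173° = 1.2422 rad.
cos c = sin φ₁ sin φ₂ + cos φ₁ cos φ₂ cos Δλ = (0.9817)(-0.8030) + (0.1902)(0.5960)(0.3227) = -0.75174,
so c = arccos(-0.75174) = 2.42150 rad.
Distance = R·c = 6378.14 × 2.4215 ≈ 15445 km.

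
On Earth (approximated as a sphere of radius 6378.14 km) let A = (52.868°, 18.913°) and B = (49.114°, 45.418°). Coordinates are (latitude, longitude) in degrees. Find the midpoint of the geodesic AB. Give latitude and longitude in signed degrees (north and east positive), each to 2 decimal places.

51.74°, 32.71°

The central angle between A and B is δ = 0.2966 rad.
With f = 0.5, the slerp weights are sin((1−f)δ)/sin δ = 0.5056 and sin(fδ)/sin δ = 0.5056.
Weighted sum of the unit vectors: (0.5056)·(0.5711,0.1957,0.7972) + (0.5056)·(0.4595,0.4662,0.7560) = (0.5210, 0.3346, 0.7853).
Converting back: φ = atan2(z, √(x²+y²)) = 51.74°, λ = atan2(y, x) = 32.71°.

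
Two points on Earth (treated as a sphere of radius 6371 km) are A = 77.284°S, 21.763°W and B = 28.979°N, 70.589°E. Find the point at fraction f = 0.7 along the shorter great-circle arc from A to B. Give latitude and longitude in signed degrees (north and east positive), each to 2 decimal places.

-5.70°, 62.15°

Central angle δ = 2.0720 rad. Interpolating on the sphere with fraction f = 0.7:
P = [sin((1−f)δ)·A + sin(fδ)·B] / sin δ = 0.6640·A + 1.1320·B in Cartesian coordinates,
giving P = (0.4649, 0.8798, -0.0993), i.e. latitude -5.70°, longitude 62.15°.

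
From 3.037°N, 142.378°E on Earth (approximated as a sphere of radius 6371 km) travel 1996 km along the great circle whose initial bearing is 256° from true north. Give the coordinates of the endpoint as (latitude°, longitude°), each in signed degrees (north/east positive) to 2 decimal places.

Angular distance δ = d/R = 1996/6371 = 0.31329 rad; initial bearing θ = 4.4680 rad.
sin φ₂ = sin φ₁ cos δ + cos φ₁ sin δ cos θ = (0.0530)(0.9513) + (0.9986)(0.3082)(-0.2419) = -0.0241, so φ₂ = -1.38°.
Δλ = atan2(sin θ sin δ cos φ₁, cos δ − sin φ₁ sin φ₂) = atan2(-0.2986, 0.9526) = -17.405°.
λ₂ = 142.378° − 17.405° = 124.97°.

-1.38°, 124.97°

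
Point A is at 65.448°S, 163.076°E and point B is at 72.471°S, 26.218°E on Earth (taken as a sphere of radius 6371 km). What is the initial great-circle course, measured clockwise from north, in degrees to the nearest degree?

Δλ = -136.858° = -2.3886 rad.
y = sin Δλ · cos φ₂ = (-0.6838)(0.3012) = -0.2060
x = cos φ₁ sin φ₂ − sin φ₁ cos φ₂ cos Δλ = (0.4155)(-0.9536) − (-0.9096)(0.3012)(-0.7297) = -0.5961
θ = atan2(y, x) = -160.94°; adding 360° gives 199°.

199°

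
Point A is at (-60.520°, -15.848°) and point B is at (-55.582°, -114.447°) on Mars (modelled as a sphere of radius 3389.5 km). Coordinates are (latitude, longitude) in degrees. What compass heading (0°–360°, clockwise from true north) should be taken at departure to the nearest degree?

With φ₁ = -1.0563, φ₂ = -0.9701, Δλ = -1.7209 rad, the forward-azimuth formula gives
θ = atan2( sin Δλ cos φ₂ , cos φ₁ sin φ₂ − sin φ₁ cos φ₂ cos Δλ ) = atan2(-0.5589, -0.4795) = -130.63°.
Adding 360° brings this into [0°, 360°): 229°.

229°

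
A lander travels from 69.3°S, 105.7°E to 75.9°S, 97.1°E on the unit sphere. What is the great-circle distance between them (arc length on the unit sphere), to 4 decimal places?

0.1233

Let φ₁ = -1.2095 rad, φ₂ = -1.3247 rad, and Δλ = -0.1501 rad.
Haversine: a = sin²(Δφ/2) + cos φ₁ cos φ₂ sin²(Δλ/2) = 0.0033 + (0.3535)(0.2436)(0.0056) = 0.00380.
Central angle c = 2·arcsin(√a) = 0.12333 rad.
On the unit sphere the arc length equals the central angle: 0.1233.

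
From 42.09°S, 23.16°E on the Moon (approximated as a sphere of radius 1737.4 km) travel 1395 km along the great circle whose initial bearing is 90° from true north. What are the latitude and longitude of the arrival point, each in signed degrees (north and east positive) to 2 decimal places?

-27.75°, 77.54°

Angular distance δ = d/R = 1395/1737.4 = 0.80292 rad; initial bearing θ = 1.5708 rad.
sin φ₂ = sin φ₁ cos δ + cos φ₁ sin δ cos θ = (-0.6703)(0.6946) + (0.7421)(0.7194)(0.0000) = -0.4656, so φ₂ = -27.75°.
Δλ = atan2(sin θ sin δ cos φ₁, cos δ − sin φ₁ sin φ₂) = atan2(0.5339, 0.3825) = 54.377°.
λ₂ = 23.160° + 54.377° = 77.54°.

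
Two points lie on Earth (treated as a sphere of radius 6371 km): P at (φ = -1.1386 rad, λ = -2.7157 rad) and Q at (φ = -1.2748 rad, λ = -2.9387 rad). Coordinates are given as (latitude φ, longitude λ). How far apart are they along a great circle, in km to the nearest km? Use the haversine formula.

With latitudes φ₁ = -65.237°, φ₂ = -73.041° and longitude difference Δλ = -12.777°:
Haversine: a = sin²(Δφ/2) + cos φ₁ cos φ₂ sin²(Δλ/2) = 0.0046 + (0.4189)(0.2917)(0.0124) = 0.00614.
Central angle c = 2·arcsin(√a) = 0.15692 rad.
Distance = R·c = 6371 × 0.1569 ≈ 1000 km.

1000 km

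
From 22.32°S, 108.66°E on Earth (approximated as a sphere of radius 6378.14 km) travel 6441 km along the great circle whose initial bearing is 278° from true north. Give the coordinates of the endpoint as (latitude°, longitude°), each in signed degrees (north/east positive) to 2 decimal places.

Angular distance δ = d/R = 6441/6378.14 = 1.00986 rad; initial bearing θ = 4.8520 rad.
sin φ₂ = sin φ₁ cos δ + cos φ₁ sin δ cos θ = (-0.3798)(0.5320) + (0.9251)(0.8468)(0.1392) = -0.0930, so φ₂ = -5.34°.
Δλ = atan2(sin θ sin δ cos φ₁, cos δ − sin φ₁ sin φ₂) = atan2(-0.7757, 0.4967) = -57.370°.
λ₂ = 108.660° − 57.370° = 51.29°.

-5.34°, 51.29°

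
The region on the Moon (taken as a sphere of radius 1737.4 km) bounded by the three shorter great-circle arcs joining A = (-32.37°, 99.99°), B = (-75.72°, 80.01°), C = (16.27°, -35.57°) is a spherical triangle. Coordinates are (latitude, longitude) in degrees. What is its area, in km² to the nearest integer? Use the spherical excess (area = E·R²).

3864207 km²

Side lengths (central angles): a = 1.9538, b = 2.3875, c = 0.7747 rad; semiperimeter s = 2.5580.
By l'Huilier's theorem, tan(E/4) = √[tan(s/2) tan((s−a)/2) tan((s−b)/2) tan((s−c)/2)], giving spherical excess E = 1.2801 rad.
Area = E·R² = 1.2801 × (1737.4)² ≈ 3864207 km².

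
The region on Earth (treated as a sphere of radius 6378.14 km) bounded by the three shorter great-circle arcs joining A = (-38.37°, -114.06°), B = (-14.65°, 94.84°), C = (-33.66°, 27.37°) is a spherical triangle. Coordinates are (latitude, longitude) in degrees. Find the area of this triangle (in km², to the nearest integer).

Side lengths (central angles): a = 1.1054, b = 1.7377, c = 2.1026 rad; semiperimeter s = 2.4729.
By l'Huilier's theorem, tan(E/4) = √[tan(s/2) tan((s−a)/2) tan((s−b)/2) tan((s−c)/2)], giving spherical excess E = 1.5608 rad.
Area = E·R² = 1.5608 × (6378.14)² ≈ 63494839 km².

63494839 km²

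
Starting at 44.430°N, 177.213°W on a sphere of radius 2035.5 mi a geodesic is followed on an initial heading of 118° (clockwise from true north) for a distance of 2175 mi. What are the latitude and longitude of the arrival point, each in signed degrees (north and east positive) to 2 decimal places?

Angular distance δ = d/R = 2175/2035.5 = 1.06853 rad; initial bearing θ = 2.0595 rad.
sin φ₂ = sin φ₁ cos δ + cos φ₁ sin δ cos θ = (0.7000)(0.4814) + (0.7141)(0.8765)(-0.4695) = 0.0432, so φ₂ = 2.47°.
Δλ = atan2(sin θ sin δ cos φ₁, cos δ − sin φ₁ sin φ₂) = atan2(0.5526, 0.4512) = 50.771°.
λ₂ = -177.213° + 50.771° = -126.44°.

2.47°, -126.44°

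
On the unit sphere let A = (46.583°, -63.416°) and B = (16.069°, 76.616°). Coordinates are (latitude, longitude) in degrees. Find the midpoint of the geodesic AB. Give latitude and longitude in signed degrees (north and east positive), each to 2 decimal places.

58.31°, 31.14°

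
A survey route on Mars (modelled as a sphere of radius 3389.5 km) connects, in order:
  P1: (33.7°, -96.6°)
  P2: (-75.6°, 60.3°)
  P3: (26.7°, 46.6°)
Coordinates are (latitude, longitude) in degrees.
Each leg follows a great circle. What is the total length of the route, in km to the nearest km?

14160 km

Leg P1→P2: central angle 2.3858 rad, distance 8086.6 km.
Leg P2→P3: central angle 1.7919 rad, distance 6073.8 km.
Total: 8086.6 + 6073.8 ≈ 14160 km.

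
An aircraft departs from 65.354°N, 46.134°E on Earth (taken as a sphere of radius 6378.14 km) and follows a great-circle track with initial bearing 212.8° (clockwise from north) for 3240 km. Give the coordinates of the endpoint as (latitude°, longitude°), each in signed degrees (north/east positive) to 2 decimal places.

38.58°, 26.44°

Angular distance δ = d/R = 3240/6378.14 = 0.50799 rad; initial bearing θ = 3.7141 rad.
sin φ₂ = sin φ₁ cos δ + cos φ₁ sin δ cos θ = (0.9089)(0.8737) + (0.4170)(0.4864)(-0.8406) = 0.6236, so φ₂ = 38.58°.
Δλ = atan2(sin θ sin δ cos φ₁, cos δ − sin φ₁ sin φ₂) = atan2(-0.1099, 0.3069) = -19.699°.
λ₂ = 46.134° − 19.699° = 26.44°.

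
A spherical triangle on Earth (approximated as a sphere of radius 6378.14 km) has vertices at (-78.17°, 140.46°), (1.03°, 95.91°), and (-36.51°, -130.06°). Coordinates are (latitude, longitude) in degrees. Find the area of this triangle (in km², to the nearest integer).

Side lengths (central angles): a = 2.1764, b = 0.9474, c = 1.4420 rad; semiperimeter s = 2.2829.
By l'Huilier's theorem, tan(E/4) = √[tan(s/2) tan((s−a)/2) tan((s−b)/2) tan((s−c)/2)], giving spherical excess E = 0.7995 rad.
Area = E·R² = 0.7995 × (6378.14)² ≈ 32523033 km².

32523033 km²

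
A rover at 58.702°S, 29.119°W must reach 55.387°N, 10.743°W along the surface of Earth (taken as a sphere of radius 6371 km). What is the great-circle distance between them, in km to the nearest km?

12792 km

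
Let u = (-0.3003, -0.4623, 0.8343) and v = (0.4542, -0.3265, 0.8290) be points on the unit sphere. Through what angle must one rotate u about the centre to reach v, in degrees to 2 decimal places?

u·v = 0.7062; |u| = 1.0000, |v| = 1.0001.
cos θ = (u·v)/(|u||v|) = 0.7061, so θ = 45.08°.

45.08°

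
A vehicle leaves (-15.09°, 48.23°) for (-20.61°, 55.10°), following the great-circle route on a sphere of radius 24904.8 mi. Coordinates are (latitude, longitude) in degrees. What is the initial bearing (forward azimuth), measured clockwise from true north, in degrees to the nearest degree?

131°

Δλ = 6.870° = 0.1199 rad.
y = sin Δλ · cos φ₂ = (0.1196)(0.9360) = 0.1120
x = cos φ₁ sin φ₂ − sin φ₁ cos φ₂ cos Δλ = (0.9655)(-0.3520) − (-0.2603)(0.9360)(0.9928) = -0.0979
θ = atan2(y, x) = 131.18°, so the bearing is 131°.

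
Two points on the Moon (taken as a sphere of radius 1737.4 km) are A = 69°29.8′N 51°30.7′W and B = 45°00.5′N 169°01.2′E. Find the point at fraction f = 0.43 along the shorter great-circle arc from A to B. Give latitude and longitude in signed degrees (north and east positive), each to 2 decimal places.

76.28°, -152.08°

The central angle between A and B is δ = 1.0767 rad.
With f = 0.43, the slerp weights are sin((1−f)δ)/sin δ = 0.6542 and sin(fδ)/sin δ = 0.5073.
Weighted sum of the unit vectors: (0.6542)·(0.2180,-0.2742,0.9367) + (0.5073)·(-0.6941,0.1347,0.7072) = (-0.2095, -0.1110, 0.9715).
Converting back: φ = atan2(z, √(x²+y²)) = 76.28°, λ = atan2(y, x) = -152.08°.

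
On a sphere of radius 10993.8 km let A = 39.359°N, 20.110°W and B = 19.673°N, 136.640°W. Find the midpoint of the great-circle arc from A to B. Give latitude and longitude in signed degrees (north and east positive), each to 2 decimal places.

The central angle between A and B is δ = 1.6827 rad.
With f = 0.5, the slerp weights are sin((1−f)δ)/sin δ = 0.7502 and sin(fδ)/sin δ = 0.7502.
Weighted sum of the unit vectors: (0.7502)·(0.7260,-0.2658,0.6342) + (0.7502)·(-0.6846,-0.6465,0.3367) = (0.0311, -0.6845, 0.7284).
Converting back: φ = atan2(z, √(x²+y²)) = 46.75°, λ = atan2(y, x) = -87.40°.

46.75°, -87.40°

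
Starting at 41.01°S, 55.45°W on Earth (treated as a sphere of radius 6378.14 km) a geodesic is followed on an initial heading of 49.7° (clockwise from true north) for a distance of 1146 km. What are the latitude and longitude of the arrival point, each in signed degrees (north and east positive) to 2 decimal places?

Angular distance δ = d/R = 1146/6378.14 = 0.17968 rad; initial bearing θ = 0.8674 rad.
sin φ₂ = sin φ₁ cos δ + cos φ₁ sin δ cos θ = (-0.6562)(0.9839) + (0.7546)(0.1787)(0.6468) = -0.5584, so φ₂ = -33.95°.
Δλ = atan2(sin θ sin δ cos φ₁, cos δ − sin φ₁ sin φ₂) = atan2(0.1028, 0.6175) = 9.457°.
λ₂ = -55.450° + 9.457° = -45.99°.

-33.95°, -45.99°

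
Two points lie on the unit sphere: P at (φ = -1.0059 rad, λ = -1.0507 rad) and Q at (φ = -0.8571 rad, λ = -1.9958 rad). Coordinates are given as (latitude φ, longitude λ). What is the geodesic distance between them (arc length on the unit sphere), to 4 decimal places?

0.5666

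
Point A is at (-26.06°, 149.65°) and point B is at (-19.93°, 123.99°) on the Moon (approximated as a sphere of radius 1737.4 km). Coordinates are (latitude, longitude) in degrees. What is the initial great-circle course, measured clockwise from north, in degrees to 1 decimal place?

Δλ = -25.660° = -0.4479 rad.
y = sin Δλ · cos φ₂ = (-0.4330)(0.9401) = -0.4071
x = cos φ₁ sin φ₂ − sin φ₁ cos φ₂ cos Δλ = (0.8983)(-0.3409) − (-0.4393)(0.9401)(0.9014) = 0.0661
θ = atan2(y, x) = -80.78°; adding 360° gives 279.2°.

279.2°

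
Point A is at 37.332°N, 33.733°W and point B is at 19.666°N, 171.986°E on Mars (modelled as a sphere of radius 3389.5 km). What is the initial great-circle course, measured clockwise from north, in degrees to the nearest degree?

332°

With φ₁ = 0.6516, φ₂ = 0.3432, Δλ = -2.6927 rad, the forward-azimuth formula gives
θ = atan2( sin Δλ cos φ₂ , cos φ₁ sin φ₂ − sin φ₁ cos φ₂ cos Δλ ) = atan2(-0.4086, 0.7821) = -27.59°.
Adding 360° brings this into [0°, 360°): 332°.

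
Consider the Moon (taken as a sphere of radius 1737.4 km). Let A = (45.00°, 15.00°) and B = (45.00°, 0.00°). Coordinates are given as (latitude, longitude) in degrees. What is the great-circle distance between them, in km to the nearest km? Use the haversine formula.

With latitudes φ₁ = 45.000°, φ₂ = 45.000° and longitude difference Δλ = -15.000°:
Haversine: a = sin²(Δφ/2) + cos φ₁ cos φ₂ sin²(Δλ/2) = 0.0000 + (0.7071)(0.7071)(0.0170) = 0.00852.
Central angle c = 2·arcsin(√a) = 0.18485 rad.
Distance = R·c = 1737.4 × 0.1849 ≈ 321 km.

321 km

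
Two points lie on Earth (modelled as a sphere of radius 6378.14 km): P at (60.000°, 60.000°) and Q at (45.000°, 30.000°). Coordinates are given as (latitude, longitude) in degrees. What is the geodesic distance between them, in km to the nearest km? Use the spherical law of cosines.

In radians: φ₁ = 1.0472, φ₂ = 0.7854, Δλ = -30.000° = -0.5236 rad.
cos c = sin φ₁ sin φ₂ + cos φ₁ cos φ₂ cos Δλ = (0.8660)(0.7071) + (0.5000)(0.7071)(0.8660) = 0.91856,
so c = arccos(0.91856) = 0.40638 rad.
Distance = R·c = 6378.14 × 0.4064 ≈ 2592 km.

2592 km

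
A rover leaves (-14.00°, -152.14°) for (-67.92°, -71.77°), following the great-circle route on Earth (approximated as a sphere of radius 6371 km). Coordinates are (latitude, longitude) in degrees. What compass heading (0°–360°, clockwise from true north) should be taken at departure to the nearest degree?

157°

Δλ = 80.370° = 1.4027 rad.
y = sin Δλ · cos φ₂ = (0.9859)(0.3759) = 0.3706
x = cos φ₁ sin φ₂ − sin φ₁ cos φ₂ cos Δλ = (0.9703)(-0.9267) − (-0.2419)(0.3759)(0.1673) = -0.8839
θ = atan2(y, x) = 157.25°, so the bearing is 157°.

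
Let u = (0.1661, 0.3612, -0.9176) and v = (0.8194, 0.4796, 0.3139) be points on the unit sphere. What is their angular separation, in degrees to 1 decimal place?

88.8°

u·v = 0.0213; |u| = 1.0000, |v| = 1.0000.
cos θ = (u·v)/(|u||v|) = 0.0213, so θ = 88.8°.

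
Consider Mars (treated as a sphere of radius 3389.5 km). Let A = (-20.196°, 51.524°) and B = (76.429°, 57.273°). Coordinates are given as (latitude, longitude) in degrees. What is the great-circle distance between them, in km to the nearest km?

With latitudes φ₁ = -20.196°, φ₂ = 76.429° and longitude difference Δλ = 5.749°:
cos c = sin φ₁ sin φ₂ + cos φ₁ cos φ₂ cos Δλ = (-0.3452)(0.9721) + (0.9385)(0.2347)(0.9950) = -0.11648,
so c = arccos(-0.11648) = 1.68754 rad.
Distance = R·c = 3389.5 × 1.6875 ≈ 5720 km.

5720 km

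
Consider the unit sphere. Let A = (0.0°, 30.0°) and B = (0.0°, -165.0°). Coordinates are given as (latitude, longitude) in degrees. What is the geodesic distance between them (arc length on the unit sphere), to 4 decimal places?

2.8798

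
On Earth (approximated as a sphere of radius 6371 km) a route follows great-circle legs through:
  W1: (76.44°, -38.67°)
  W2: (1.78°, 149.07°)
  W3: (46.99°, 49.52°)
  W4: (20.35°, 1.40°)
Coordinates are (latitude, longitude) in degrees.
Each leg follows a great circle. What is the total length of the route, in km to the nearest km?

27121 km

Leg W1→W2: central angle 1.7742 rad, distance 11303.5 km.
Leg W2→W3: central angle 1.6613 rad, distance 10584.3 km.
Leg W3→W4: central angle 0.8213 rad, distance 5232.8 km.
Total: 11303.5 + 10584.3 + 5232.8 ≈ 27121 km.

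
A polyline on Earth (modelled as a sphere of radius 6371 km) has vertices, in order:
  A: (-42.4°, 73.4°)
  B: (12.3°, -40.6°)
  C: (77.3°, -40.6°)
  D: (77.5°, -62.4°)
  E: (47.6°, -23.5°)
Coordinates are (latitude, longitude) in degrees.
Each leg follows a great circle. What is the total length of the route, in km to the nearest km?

Leg A→B: central angle 2.0232 rad, distance 12889.7 km.
Leg B→C: central angle 1.1345 rad, distance 7227.7 km.
Leg C→D: central angle 0.0826 rad, distance 526.2 km.
Leg D→E: central angle 0.5835 rad, distance 3717.6 km.
Total: 12889.7 + 7227.7 + 526.2 + 3717.6 ≈ 24361 km.

24361 km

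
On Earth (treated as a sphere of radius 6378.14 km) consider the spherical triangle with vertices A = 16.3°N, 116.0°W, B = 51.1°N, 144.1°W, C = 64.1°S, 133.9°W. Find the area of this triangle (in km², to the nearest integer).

Side lengths (central angles): a = 2.0154, b = 1.4238, c = 0.7226 rad; semiperimeter s = 2.0809.
By l'Huilier's theorem, tan(E/4) = √[tan(s/2) tan((s−a)/2) tan((s−b)/2) tan((s−c)/2)], giving spherical excess E = 0.4934 rad.
Area = E·R² = 0.4934 × (6378.14)² ≈ 20071370 km².

20071370 km²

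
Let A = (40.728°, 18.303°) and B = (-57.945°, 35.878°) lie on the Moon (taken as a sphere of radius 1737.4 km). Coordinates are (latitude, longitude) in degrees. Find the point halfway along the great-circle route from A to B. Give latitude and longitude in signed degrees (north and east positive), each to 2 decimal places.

Central angle δ = 1.7412 rad. Interpolating on the sphere with fraction f = 0.5:
P = [sin((1−f)δ)·A + sin(fδ)·B] / sin δ = 0.7759·A + 0.7759·B in Cartesian coordinates,
giving P = (0.8920, 0.4260, -0.1514), i.e. latitude -8.71°, longitude 25.53°.

-8.71°, 25.53°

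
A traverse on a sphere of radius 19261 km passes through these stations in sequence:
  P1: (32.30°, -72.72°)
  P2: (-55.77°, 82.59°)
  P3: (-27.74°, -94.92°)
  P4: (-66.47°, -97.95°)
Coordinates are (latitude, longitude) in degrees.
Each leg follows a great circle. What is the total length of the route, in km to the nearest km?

96192 km

Leg P1→P2: central angle 2.6338 rad, distance 50728.9 km.
Leg P2→P3: central angle 1.6836 rad, distance 32427.7 km.
Leg P3→P4: central angle 0.6768 rad, distance 13035.0 km.
Total: 50728.9 + 32427.7 + 13035.0 ≈ 96192 km.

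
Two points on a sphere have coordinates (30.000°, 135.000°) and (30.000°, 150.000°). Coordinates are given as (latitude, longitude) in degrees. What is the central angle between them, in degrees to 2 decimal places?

In radians: φ₁ = 0.5236, φ₂ = 0.5236, Δλ = 15.000° = 0.2618 rad.
cos c = sin φ₁ sin φ₂ + cos φ₁ cos φ₂ cos Δλ = (0.5000)(0.5000) + (0.8660)(0.8660)(0.9659) = 0.97444,
so c = arccos(0.97444) = 0.22656 rad.
So the angular separation is 12.98°.

12.98°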